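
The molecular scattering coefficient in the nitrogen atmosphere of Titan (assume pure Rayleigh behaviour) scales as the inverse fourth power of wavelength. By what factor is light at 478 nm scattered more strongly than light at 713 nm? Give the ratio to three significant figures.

4.95

Rayleigh scattering ∝ λ⁻⁴, so the ratio of coefficients is the inverse fourth power of the wavelength ratio.
σ(478)/σ(713) = (713/478)⁴ = (1.4916)⁴ = 4.95.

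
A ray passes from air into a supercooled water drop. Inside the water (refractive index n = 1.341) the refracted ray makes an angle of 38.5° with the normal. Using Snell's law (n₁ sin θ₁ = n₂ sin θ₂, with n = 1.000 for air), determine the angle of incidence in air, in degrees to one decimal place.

56.6°

Snell: sin θ_i = n · sin θ_r = 1.341 × sin 38.5° = 1.341 × 0.6225 = 0.8348.
θ_i = arcsin(0.8348) = 56.59°.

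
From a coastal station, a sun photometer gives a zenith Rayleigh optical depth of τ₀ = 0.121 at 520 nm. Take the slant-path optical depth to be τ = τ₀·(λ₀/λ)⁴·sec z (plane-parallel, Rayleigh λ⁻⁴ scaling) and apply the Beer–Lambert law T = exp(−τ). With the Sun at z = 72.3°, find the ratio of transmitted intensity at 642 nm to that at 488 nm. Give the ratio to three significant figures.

1.41

Airmass: sec 72.3° = 3.2891.
τ(642 nm) = 0.121 × (520/642)⁴ × 3.2891 = 0.121 × 0.4304 × 3.2891 = 0.1713.
τ(488 nm) = 0.121 × (520/488)⁴ × 3.2891 = 0.121 × 1.2892 × 3.2891 = 0.5131.
T(642)/T(488) = exp(τ_B − τ_A) = exp(0.3418) = 1.4075.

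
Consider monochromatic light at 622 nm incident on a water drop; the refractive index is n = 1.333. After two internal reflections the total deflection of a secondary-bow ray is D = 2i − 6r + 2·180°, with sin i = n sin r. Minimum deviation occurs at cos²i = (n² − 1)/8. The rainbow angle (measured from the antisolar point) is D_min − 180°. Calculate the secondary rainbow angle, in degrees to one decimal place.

cos²i = (1.77689 − 1)/8 = 0.09711; i = arccos(0.31163) = 71.843°.
sin r = sin 71.843°/1.333 = 0.71283; r = 45.466°.
D_min = 2·71.843° − 6·45.466° + 360° = 230.891°.
Rainbow angle = D_min − 180° = 50.891°.

50.9°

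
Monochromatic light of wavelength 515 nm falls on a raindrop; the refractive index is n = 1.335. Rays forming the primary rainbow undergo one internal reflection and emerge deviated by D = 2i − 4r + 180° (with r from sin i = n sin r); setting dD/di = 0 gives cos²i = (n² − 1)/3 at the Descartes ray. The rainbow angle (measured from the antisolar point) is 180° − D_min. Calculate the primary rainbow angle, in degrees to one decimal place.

41.8°

cos²i = (1.78222 − 1)/3 = 0.26074; i = arccos(0.51063) = 59.294°.
sin r = sin 59.294°/1.335 = 0.64405; r = 40.094°.
D_min = 2·59.294° − 4·40.094° + 180° = 138.212°.
Rainbow angle = 180° − D_min = 41.788°.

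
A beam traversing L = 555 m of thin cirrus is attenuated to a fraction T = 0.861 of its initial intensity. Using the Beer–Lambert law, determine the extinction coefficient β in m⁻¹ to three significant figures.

Beer–Lambert: T = exp(−βL) ⇒ β = −ln(T)/L = −ln(0.861)/555 = 0.1497/555 = 0.0002697 m⁻¹.

0.000270 m⁻¹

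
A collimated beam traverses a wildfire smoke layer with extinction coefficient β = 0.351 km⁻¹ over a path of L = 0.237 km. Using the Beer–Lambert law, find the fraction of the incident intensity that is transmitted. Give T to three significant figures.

τ = β·L = 0.351 × 0.237 = 0.0832.
T = exp(−0.0832) = 0.9202.

0.920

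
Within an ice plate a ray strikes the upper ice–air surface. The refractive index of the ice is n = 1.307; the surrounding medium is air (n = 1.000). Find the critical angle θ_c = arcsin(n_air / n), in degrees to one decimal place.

sin θ_c = n_air / n = 1.000 / 1.307 = 0.7651.
θ_c = arcsin(0.7651) = 49.92°.

49.9°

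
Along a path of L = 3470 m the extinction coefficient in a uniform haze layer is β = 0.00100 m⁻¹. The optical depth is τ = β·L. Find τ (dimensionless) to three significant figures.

3.47

τ = β·L = 0.00100 × 3470 = 3.4700.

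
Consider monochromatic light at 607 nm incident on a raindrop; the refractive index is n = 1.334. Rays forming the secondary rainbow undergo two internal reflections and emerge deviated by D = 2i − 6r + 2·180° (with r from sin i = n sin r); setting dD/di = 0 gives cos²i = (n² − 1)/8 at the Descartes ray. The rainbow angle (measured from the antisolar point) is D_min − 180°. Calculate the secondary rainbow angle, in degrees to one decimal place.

51.2°

cos²i = (1.77956 − 1)/8 = 0.09744; i = arccos(0.31216) = 71.810°.
sin r = sin 71.810°/1.334 = 0.71217; r = 45.411°.
D_min = 2·71.810° − 6·45.411° + 360° = 231.153°.
Rainbow angle = D_min − 180° = 51.153°.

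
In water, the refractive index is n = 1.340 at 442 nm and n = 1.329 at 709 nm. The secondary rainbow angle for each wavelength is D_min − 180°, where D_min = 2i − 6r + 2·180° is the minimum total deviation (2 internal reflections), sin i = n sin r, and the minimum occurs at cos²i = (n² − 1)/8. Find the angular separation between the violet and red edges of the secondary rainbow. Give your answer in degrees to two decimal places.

2.87°

At 442 nm (n = 1.340): cos²i = 0.09945 → i = 71.618°, r = 45.088°, D_min = 232.709°, rainbow angle = 52.709°.
At 709 nm (n = 1.329): cos²i = 0.09578 → i = 71.972°, r = 45.685°, D_min = 229.837°, rainbow angle = 49.837°.
Angular width = |52.709° − 49.837°| = 2.872°.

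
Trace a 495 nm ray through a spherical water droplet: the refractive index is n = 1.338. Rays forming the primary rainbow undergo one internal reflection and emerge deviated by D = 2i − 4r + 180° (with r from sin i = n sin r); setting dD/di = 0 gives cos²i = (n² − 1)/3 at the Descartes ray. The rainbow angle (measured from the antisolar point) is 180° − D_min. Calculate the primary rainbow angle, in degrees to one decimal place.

41.4°

cos²i = (1.79024 − 1)/3 = 0.26341; i = arccos(0.51324) = 59.120°.
sin r = sin 59.120°/1.338 = 0.64144; r = 39.899°.
D_min = 2·59.120° − 4·39.899° + 180° = 138.643°.
Rainbow angle = 180° − D_min = 41.357°.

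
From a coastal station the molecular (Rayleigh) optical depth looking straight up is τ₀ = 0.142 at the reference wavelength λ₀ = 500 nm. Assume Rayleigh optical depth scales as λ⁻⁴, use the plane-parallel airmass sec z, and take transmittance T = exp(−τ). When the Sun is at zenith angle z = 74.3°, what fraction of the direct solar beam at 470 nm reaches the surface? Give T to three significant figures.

0.511

sec 74.3° = 3.6955.
τ = 0.142 × (500/470)⁴ × 3.6955 = 0.142 × 1.2808 × 3.6955 = 0.6721.
T = exp(−0.6721) = 0.5106.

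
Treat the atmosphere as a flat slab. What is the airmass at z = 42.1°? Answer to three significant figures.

X = sec z = 1/cos 42.1° = 1/0.7420 = 1.3478.

1.35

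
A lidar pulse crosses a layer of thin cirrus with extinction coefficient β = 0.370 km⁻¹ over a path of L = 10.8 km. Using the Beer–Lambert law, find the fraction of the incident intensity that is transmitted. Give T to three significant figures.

τ = β·L = 0.370 × 10.8 = 3.9960.
T = exp(−3.9960) = 0.0184.

0.0184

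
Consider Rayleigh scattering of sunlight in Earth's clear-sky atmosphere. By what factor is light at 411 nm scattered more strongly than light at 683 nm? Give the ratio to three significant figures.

Rayleigh scattering ∝ λ⁻⁴, so the ratio of coefficients is the inverse fourth power of the wavelength ratio.
σ(411)/σ(683) = (683/411)⁴ = (1.6618)⁴ = 7.626.

7.63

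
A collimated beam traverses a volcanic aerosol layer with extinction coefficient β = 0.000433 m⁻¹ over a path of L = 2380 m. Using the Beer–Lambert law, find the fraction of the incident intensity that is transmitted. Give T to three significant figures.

τ = β·L = 0.000433 × 2380 = 1.0305.
T = exp(−1.0305) = 0.3568.

0.357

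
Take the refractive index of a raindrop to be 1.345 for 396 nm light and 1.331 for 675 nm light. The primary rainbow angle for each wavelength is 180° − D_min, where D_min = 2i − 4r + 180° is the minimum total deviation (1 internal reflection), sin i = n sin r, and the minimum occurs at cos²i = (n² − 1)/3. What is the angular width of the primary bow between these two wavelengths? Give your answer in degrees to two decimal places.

2.01°

At 396 nm (n = 1.345): cos²i = 0.26967 → i = 58.715°, r = 39.448°, D_min = 139.635°, rainbow angle = 40.365°.
At 675 nm (n = 1.331): cos²i = 0.25719 → i = 59.527°, r = 40.356°, D_min = 137.630°, rainbow angle = 42.370°.
Angular width = |40.365° − 42.370°| = 2.005°.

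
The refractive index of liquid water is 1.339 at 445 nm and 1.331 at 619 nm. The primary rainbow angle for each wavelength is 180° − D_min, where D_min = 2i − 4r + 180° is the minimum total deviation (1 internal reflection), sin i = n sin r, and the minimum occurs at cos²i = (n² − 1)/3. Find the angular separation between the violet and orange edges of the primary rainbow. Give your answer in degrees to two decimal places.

At 445 nm (n = 1.339): cos²i = 0.26431 → i = 59.062°, r = 39.834°, D_min = 138.786°, rainbow angle = 41.214°.
At 619 nm (n = 1.331): cos²i = 0.25719 → i = 59.527°, r = 40.356°, D_min = 137.630°, rainbow angle = 42.370°.
Angular width = |41.214° − 42.370°| = 1.156°.

1.16°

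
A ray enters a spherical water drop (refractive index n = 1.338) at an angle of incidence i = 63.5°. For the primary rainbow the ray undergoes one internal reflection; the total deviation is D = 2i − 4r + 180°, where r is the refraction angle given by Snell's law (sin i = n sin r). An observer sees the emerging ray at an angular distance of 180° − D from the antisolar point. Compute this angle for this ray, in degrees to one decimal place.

sin r = sin 63.5° / 1.338 = 0.8949/1.338 = 0.6689; r = 41.98°.
D = 2·63.5° − 4·41.98° + 180° = 127.00° − 167.92° + 180° = 139.08°.
Angle from antisolar point = 180° − D = 40.92°.

40.9°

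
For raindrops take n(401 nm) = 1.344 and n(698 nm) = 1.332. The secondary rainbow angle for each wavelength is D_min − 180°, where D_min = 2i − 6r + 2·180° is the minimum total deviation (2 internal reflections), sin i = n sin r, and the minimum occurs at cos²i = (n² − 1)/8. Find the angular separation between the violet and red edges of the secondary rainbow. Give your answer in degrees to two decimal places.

3.10°

At 401 nm (n = 1.344): cos²i = 0.10079 → i = 71.490°, r = 44.874°, D_min = 233.733°, rainbow angle = 53.733°.
At 698 nm (n = 1.332): cos²i = 0.09678 → i = 71.875°, r = 45.520°, D_min = 230.628°, rainbow angle = 50.628°.
Angular width = |53.733° − 50.628°| = 3.104°.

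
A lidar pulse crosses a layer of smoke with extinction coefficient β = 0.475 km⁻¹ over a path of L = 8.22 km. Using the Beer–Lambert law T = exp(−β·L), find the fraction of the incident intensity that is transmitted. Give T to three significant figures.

0.0202

τ = β·L = 0.475 × 8.22 = 3.9045.
T = exp(−3.9045) = 0.0202.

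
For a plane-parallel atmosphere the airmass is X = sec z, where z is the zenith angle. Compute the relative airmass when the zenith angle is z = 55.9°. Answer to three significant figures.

X = sec z = 1/cos 55.9° = 1/0.5606 = 1.7837.

1.78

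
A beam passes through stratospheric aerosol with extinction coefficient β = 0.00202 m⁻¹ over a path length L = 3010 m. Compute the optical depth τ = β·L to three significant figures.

τ = β·L = 0.00202 × 3010 = 6.0802.

6.08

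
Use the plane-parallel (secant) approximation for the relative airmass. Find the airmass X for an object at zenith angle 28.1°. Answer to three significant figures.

1.13

X = sec z = 1/cos 28.1° = 1/0.8821 = 1.1336.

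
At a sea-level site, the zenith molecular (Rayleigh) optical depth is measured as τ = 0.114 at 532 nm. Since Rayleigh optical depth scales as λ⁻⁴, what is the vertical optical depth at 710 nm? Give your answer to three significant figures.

0.0359

τ(710 nm) = τ(532 nm) × (532/710)⁴ = 0.114 × (0.7493)⁴ = 0.114 × 0.3152 = 0.0359.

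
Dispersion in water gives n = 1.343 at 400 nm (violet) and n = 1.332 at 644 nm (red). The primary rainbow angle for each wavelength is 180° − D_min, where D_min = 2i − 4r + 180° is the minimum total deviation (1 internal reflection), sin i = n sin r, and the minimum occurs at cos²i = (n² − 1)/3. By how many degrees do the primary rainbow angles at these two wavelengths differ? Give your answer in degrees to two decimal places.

1.58°

At 400 nm (n = 1.343): cos²i = 0.26788 → i = 58.830°, r = 39.577°, D_min = 139.354°, rainbow angle = 40.646°.
At 644 nm (n = 1.332): cos²i = 0.25807 → i = 59.469°, r = 40.290°, D_min = 137.776°, rainbow angle = 42.224°.
Angular width = |40.646° − 42.224°| = 1.578°.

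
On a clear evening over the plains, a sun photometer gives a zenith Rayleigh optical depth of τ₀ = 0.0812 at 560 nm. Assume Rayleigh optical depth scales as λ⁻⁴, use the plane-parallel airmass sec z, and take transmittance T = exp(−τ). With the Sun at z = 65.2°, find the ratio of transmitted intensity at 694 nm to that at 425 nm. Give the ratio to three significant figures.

1.65

Airmass: sec 65.2° = 2.3841.
τ(694 nm) = 0.0812 × (560/694)⁴ × 2.3841 = 0.0812 × 0.4239 × 2.3841 = 0.0821.
τ(425 nm) = 0.0812 × (560/425)⁴ × 2.3841 = 0.0812 × 3.0144 × 2.3841 = 0.5835.
T(694)/T(425) = exp(τ_B − τ_A) = exp(0.5015) = 1.6511.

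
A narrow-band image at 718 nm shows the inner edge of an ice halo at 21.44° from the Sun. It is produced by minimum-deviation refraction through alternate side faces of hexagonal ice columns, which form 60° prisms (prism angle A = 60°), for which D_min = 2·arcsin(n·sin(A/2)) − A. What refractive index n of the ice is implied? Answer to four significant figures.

Rearranging: n = sin((D_min + A)/2) / sin(A/2).
(D_min + A)/2 = (21.44° + 60°)/2 = 40.720°.
n = sin 40.720° / sin 30° = 0.6524 / 0.5000 = 1.3047.

1.305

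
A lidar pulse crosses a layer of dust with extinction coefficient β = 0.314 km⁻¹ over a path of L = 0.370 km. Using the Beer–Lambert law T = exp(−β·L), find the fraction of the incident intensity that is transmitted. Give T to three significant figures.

τ = β·L = 0.314 × 0.370 = 0.1162.
T = exp(−0.1162) = 0.8903.

0.890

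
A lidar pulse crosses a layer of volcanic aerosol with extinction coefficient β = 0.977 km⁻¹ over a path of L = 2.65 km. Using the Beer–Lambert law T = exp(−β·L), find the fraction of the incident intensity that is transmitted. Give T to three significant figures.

τ = β·L = 0.977 × 2.65 = 2.5890.
T = exp(−2.5890) = 0.0751.

0.0751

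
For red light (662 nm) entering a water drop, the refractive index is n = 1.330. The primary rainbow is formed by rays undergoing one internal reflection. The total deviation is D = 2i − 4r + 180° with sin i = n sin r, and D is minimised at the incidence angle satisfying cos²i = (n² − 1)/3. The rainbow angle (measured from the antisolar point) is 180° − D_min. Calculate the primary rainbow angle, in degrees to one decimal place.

42.5°

cos²i = (1.76890 − 1)/3 = 0.25630; i = arccos(0.50626) = 59.585°.
sin r = sin 59.585°/1.330 = 0.64841; r = 40.422°.
D_min = 2·59.585° − 4·40.422° + 180° = 137.484°.
Rainbow angle = 180° − D_min = 42.516°.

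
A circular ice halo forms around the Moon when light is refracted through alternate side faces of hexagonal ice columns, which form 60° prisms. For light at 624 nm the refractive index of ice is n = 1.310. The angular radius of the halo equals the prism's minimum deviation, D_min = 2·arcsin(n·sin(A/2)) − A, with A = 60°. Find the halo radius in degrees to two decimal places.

21.84°

n·sin(A/2) = 1.310 × sin 30° = 1.310 × 0.5000 = 0.6550.
D_min = 2·arcsin(0.6550) − 60° = 2 × 40.920° − 60° = 21.839°.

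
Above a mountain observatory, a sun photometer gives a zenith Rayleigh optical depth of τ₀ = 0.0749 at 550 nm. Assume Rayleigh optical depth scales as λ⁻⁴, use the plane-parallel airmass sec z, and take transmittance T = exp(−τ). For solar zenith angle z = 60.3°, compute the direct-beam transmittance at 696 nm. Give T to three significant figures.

sec 60.3° = 2.0183.
τ = 0.0749 × (550/696)⁴ × 2.0183 = 0.0749 × 0.3900 × 2.0183 = 0.0590.
T = exp(−0.0590) = 0.9428.

0.943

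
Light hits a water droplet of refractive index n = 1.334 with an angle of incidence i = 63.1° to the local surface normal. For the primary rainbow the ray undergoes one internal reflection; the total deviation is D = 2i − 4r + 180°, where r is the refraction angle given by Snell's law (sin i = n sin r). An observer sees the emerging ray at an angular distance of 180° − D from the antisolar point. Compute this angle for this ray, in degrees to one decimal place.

sin r = sin 63.1° / 1.334 = 0.8918/1.334 = 0.6685; r = 41.95°.
D = 2·63.1° − 4·41.95° + 180° = 126.20° − 167.81° + 180° = 138.39°.
Angle from antisolar point = 180° − D = 41.61°.

41.6°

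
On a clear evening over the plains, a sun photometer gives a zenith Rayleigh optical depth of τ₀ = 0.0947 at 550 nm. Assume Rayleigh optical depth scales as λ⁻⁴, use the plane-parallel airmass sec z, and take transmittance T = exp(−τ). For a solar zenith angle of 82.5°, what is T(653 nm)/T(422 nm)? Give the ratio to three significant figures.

Airmass: sec 82.5° = 7.6613.
τ(653 nm) = 0.0947 × (550/653)⁴ × 7.6613 = 0.0947 × 0.5033 × 7.6613 = 0.3651.
τ(422 nm) = 0.0947 × (550/422)⁴ × 7.6613 = 0.0947 × 2.8854 × 7.6613 = 2.0934.
T(653)/T(422) = exp(τ_B − τ_A) = exp(1.7283) = 5.6309.

5.63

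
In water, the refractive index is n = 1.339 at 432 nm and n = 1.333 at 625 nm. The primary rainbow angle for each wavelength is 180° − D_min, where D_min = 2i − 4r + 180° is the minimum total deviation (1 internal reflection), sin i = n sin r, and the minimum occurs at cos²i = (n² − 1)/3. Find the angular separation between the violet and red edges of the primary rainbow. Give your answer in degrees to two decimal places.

At 432 nm (n = 1.339): cos²i = 0.26431 → i = 59.062°, r = 39.834°, D_min = 138.786°, rainbow angle = 41.214°.
At 625 nm (n = 1.333): cos²i = 0.25896 → i = 59.410°, r = 40.225°, D_min = 137.922°, rainbow angle = 42.078°.
Angular width = |41.214° − 42.078°| = 0.865°.

0.86°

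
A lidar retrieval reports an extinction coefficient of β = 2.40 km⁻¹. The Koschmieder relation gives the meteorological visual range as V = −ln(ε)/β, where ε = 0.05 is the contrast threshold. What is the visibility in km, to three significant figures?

1.25 km

V = −ln(0.05) / 2.40 = 2.996 / 2.40 = 1.2482 km.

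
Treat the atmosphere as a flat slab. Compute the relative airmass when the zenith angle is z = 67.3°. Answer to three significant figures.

2.59

X = sec z = 1/cos 67.3° = 1/0.3859 = 2.5913.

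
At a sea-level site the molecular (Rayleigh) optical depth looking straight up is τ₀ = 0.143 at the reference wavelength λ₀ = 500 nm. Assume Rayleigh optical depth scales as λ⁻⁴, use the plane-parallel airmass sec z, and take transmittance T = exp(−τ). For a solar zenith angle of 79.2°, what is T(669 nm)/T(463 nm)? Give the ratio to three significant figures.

Airmass: sec 79.2° = 5.3367.
τ(669 nm) = 0.143 × (500/669)⁴ × 5.3367 = 0.143 × 0.3120 × 5.3367 = 0.2381.
τ(463 nm) = 0.143 × (500/463)⁴ × 5.3367 = 0.143 × 1.3601 × 5.3367 = 1.0379.
T(669)/T(463) = exp(τ_B − τ_A) = exp(0.7998) = 2.2251.

2.23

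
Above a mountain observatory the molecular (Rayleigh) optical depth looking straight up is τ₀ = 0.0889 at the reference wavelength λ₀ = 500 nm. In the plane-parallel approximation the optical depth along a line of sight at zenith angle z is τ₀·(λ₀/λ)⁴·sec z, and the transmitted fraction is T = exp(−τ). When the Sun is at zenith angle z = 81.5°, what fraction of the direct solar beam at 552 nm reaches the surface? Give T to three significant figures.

sec 81.5° = 6.7655.
τ = 0.0889 × (500/552)⁴ × 6.7655 = 0.0889 × 0.6732 × 6.7655 = 0.4049.
T = exp(−0.4049) = 0.6671.

0.667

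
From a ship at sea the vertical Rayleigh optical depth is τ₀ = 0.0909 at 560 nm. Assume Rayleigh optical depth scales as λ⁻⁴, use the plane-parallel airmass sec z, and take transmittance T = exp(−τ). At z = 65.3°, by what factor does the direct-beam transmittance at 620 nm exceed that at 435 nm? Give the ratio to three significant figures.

Airmass: sec 65.3° = 2.3931.
τ(620 nm) = 0.0909 × (560/620)⁴ × 2.3931 = 0.0909 × 0.6656 × 2.3931 = 0.1448.
τ(435 nm) = 0.0909 × (560/435)⁴ × 2.3931 = 0.0909 × 2.7466 × 2.3931 = 0.5975.
T(620)/T(435) = exp(τ_B − τ_A) = exp(0.4527) = 1.5725.

1.57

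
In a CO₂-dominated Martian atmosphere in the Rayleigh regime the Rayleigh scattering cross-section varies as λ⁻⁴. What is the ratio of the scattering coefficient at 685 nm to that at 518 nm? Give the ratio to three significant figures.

0.327

Rayleigh scattering ∝ λ⁻⁴, so the ratio of coefficients is the inverse fourth power of the wavelength ratio.
σ(685)/σ(518) = (518/685)⁴ = (0.7562)⁴ = 0.327.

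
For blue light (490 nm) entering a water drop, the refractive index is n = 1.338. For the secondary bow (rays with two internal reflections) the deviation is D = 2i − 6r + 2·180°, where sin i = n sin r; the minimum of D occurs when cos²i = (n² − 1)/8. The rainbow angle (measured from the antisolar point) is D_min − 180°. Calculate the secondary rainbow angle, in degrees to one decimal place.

52.2°

cos²i = (1.79024 − 1)/8 = 0.09878; i = arccos(0.31429) = 71.682°.
sin r = sin 71.682°/1.338 = 0.70951; r = 45.195°.
D_min = 2·71.682° − 6·45.195° + 360° = 232.193°.
Rainbow angle = D_min − 180° = 52.193°.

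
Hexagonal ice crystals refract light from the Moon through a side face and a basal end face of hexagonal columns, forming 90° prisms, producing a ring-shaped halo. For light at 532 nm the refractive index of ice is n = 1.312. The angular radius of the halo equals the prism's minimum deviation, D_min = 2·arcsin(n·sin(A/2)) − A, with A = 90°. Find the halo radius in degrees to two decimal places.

n·sin(A/2) = 1.312 × sin 45° = 1.312 × 0.7071 = 0.9277.
D_min = 2·arcsin(0.9277) − 90° = 2 × 68.083° − 90° = 46.166°.

46.17°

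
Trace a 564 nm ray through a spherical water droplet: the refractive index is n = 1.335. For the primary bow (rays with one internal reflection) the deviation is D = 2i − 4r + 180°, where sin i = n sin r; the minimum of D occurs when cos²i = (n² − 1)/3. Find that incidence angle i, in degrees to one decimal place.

59.3°

cos²i = (1.335² − 1)/3 = (1.78222 − 1)/3 = 0.26074.
cos i = 0.51063, so i = 59.294°.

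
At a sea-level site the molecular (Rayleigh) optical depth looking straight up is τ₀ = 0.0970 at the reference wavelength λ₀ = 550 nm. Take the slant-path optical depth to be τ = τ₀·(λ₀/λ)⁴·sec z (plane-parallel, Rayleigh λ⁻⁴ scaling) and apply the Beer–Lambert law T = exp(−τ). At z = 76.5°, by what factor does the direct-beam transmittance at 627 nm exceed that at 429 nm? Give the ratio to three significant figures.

2.40

Airmass: sec 76.5° = 4.2837.
τ(627 nm) = 0.0970 × (550/627)⁴ × 4.2837 = 0.0970 × 0.5921 × 4.2837 = 0.2460.
τ(429 nm) = 0.0970 × (550/429)⁴ × 4.2837 = 0.0970 × 2.7016 × 4.2837 = 1.1226.
T(627)/T(429) = exp(τ_B − τ_A) = exp(0.8765) = 2.4026.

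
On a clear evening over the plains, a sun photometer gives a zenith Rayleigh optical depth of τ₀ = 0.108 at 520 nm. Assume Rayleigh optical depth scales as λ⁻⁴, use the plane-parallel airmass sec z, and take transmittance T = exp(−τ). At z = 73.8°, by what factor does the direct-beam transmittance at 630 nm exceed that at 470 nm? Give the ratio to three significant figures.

1.49

Airmass: sec 73.8° = 3.5843.
τ(630 nm) = 0.108 × (520/630)⁴ × 3.5843 = 0.108 × 0.4641 × 3.5843 = 0.1797.
τ(470 nm) = 0.108 × (520/470)⁴ × 3.5843 = 0.108 × 1.4984 × 3.5843 = 0.5800.
T(630)/T(470) = exp(τ_B − τ_A) = exp(0.4004) = 1.4924.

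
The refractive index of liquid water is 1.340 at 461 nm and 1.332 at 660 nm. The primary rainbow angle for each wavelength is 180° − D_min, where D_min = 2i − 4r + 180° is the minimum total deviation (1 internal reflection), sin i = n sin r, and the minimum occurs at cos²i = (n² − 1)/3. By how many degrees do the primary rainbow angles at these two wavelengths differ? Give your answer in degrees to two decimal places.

At 461 nm (n = 1.340): cos²i = 0.26520 → i = 59.004°, r = 39.770°, D_min = 138.929°, rainbow angle = 41.071°.
At 660 nm (n = 1.332): cos²i = 0.25807 → i = 59.469°, r = 40.290°, D_min = 137.776°, rainbow angle = 42.224°.
Angular width = |41.071° − 42.224°| = 1.153°.

1.15°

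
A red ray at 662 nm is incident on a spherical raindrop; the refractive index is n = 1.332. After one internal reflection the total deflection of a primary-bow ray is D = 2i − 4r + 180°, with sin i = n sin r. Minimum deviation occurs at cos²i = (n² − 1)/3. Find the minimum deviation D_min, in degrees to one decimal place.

cos²i = (1.77422 − 1)/3 = 0.25807; i = arccos(0.50801) = 59.469°.
sin r = sin 59.469°/1.332 = 0.64666; r = 40.290°.
D_min = 2·59.469° − 4·40.290° + 180° = 137.776°.

137.8°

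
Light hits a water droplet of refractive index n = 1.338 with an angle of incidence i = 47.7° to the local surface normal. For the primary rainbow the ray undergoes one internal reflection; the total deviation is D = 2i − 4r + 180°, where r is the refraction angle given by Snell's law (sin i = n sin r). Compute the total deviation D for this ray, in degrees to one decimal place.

sin r = sin 47.7° / 1.338 = 0.7396/1.338 = 0.5528; r = 33.56°.
D = 2·47.7° − 4·33.56° + 180° = 95.40° − 134.23° + 180° = 141.17°.

141.2°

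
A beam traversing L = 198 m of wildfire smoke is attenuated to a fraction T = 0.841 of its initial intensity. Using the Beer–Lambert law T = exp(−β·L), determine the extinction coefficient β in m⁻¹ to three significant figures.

0.000875 m⁻¹

Beer–Lambert: T = exp(−βL) ⇒ β = −ln(T)/L = −ln(0.841)/198 = 0.1732/198 = 0.0008746 m⁻¹.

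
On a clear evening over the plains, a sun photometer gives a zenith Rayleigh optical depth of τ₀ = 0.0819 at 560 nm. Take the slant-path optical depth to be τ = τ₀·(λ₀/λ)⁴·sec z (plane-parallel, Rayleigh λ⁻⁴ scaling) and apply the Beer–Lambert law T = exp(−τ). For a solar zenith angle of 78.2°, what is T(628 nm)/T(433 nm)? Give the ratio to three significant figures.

2.38

Airmass: sec 78.2° = 4.8901.
τ(628 nm) = 0.0819 × (560/628)⁴ × 4.8901 = 0.0819 × 0.6323 × 4.8901 = 0.2532.
τ(433 nm) = 0.0819 × (560/433)⁴ × 4.8901 = 0.0819 × 2.7977 × 4.8901 = 1.1205.
T(628)/T(433) = exp(τ_B − τ_A) = exp(0.8672) = 2.3803.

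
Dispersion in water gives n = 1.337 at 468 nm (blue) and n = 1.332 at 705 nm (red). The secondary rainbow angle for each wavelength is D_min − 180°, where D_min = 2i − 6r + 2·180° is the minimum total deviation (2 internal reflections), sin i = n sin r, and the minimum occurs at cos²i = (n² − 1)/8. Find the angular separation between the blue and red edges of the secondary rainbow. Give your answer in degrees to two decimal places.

1.31°

At 468 nm (n = 1.337): cos²i = 0.09845 → i = 71.714°, r = 45.249°, D_min = 231.934°, rainbow angle = 51.934°.
At 705 nm (n = 1.332): cos²i = 0.09678 → i = 71.875°, r = 45.520°, D_min = 230.628°, rainbow angle = 50.628°.
Angular width = |51.934° − 50.628°| = 1.305°.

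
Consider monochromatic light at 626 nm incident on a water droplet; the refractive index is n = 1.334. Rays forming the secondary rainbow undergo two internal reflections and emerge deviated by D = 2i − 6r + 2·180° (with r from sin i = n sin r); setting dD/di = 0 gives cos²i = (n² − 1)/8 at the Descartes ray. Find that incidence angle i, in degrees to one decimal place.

71.8°

cos²i = (1.334² − 1)/8 = (1.77956 − 1)/8 = 0.09744.
cos i = 0.31216, so i = 71.810°.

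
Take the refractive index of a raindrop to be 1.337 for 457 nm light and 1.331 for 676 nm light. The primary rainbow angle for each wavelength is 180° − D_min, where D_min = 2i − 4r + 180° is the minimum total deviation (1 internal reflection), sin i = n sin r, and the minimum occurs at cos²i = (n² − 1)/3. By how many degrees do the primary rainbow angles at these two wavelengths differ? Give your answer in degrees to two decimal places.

0.87°

At 457 nm (n = 1.337): cos²i = 0.26252 → i = 59.178°, r = 39.964°, D_min = 138.500°, rainbow angle = 41.500°.
At 676 nm (n = 1.331): cos²i = 0.25719 → i = 59.527°, r = 40.356°, D_min = 137.630°, rainbow angle = 42.370°.
Angular width = |41.500° − 42.370°| = 0.870°.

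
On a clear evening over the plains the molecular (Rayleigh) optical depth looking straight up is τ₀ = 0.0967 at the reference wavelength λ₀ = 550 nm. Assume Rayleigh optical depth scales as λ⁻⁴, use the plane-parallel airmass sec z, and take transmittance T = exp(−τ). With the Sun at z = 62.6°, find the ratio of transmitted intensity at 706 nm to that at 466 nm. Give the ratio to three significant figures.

1.39

Airmass: sec 62.6° = 2.1730.
τ(706 nm) = 0.0967 × (550/706)⁴ × 2.1730 = 0.0967 × 0.3683 × 2.1730 = 0.0774.
τ(466 nm) = 0.0967 × (550/466)⁴ × 2.1730 = 0.0967 × 1.9405 × 2.1730 = 0.4077.
T(706)/T(466) = exp(τ_B − τ_A) = exp(0.3303) = 1.3915.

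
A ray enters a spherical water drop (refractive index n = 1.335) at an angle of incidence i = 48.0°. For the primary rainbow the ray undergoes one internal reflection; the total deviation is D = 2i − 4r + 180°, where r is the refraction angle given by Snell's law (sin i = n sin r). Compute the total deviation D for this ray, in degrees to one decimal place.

140.7°

sin r = sin 48.0° / 1.335 = 0.7431/1.335 = 0.5567; r = 33.83°.
D = 2·48.0° − 4·33.83° + 180° = 96.00° − 135.30° + 180° = 140.70°.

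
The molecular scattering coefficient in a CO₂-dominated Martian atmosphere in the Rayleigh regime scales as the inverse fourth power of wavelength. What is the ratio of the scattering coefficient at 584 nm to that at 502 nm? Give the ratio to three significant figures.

0.546

Rayleigh scattering ∝ λ⁻⁴, so the ratio of coefficients is the inverse fourth power of the wavelength ratio.
σ(584)/σ(502) = (502/584)⁴ = (0.8596)⁴ = 0.546.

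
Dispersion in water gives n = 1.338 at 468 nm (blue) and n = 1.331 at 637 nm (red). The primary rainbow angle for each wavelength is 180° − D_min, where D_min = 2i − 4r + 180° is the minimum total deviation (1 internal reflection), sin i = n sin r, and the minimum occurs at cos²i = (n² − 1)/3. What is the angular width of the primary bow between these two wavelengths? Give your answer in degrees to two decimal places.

At 468 nm (n = 1.338): cos²i = 0.26341 → i = 59.120°, r = 39.899°, D_min = 138.643°, rainbow angle = 41.357°.
At 637 nm (n = 1.331): cos²i = 0.25719 → i = 59.527°, r = 40.356°, D_min = 137.630°, rainbow angle = 42.370°.
Angular width = |41.357° − 42.370°| = 1.013°.

1.01°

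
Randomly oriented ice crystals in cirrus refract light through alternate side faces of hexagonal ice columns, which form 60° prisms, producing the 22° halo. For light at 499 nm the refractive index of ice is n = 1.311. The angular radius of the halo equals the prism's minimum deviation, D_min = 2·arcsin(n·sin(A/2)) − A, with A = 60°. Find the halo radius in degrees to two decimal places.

n·sin(A/2) = 1.311 × sin 30° = 1.311 × 0.5000 = 0.6555.
D_min = 2·arcsin(0.6555) − 60° = 2 × 40.958° − 60° = 21.915°.

21.92°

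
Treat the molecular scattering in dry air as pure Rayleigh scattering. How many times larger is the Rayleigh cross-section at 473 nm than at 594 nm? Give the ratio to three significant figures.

2.49

Rayleigh scattering ∝ λ⁻⁴, so the ratio of coefficients is the inverse fourth power of the wavelength ratio.
σ(473)/σ(594) = (594/473)⁴ = (1.2558)⁴ = 2.487.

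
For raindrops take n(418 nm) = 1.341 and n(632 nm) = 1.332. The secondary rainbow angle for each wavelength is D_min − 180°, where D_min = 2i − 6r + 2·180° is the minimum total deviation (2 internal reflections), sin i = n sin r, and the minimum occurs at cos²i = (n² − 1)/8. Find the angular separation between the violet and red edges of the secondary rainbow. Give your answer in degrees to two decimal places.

At 418 nm (n = 1.341): cos²i = 0.09979 → i = 71.586°, r = 45.034°, D_min = 232.966°, rainbow angle = 52.966°.
At 632 nm (n = 1.332): cos²i = 0.09678 → i = 71.875°, r = 45.520°, D_min = 230.628°, rainbow angle = 50.628°.
Angular width = |52.966° − 50.628°| = 2.337°.

2.34°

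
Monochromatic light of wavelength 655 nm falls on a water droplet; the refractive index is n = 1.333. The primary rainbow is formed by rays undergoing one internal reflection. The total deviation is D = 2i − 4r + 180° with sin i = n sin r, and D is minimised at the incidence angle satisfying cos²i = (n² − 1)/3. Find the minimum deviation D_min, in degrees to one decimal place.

137.9°

cos²i = (1.77689 − 1)/3 = 0.25896; i = arccos(0.50888) = 59.410°.
sin r = sin 59.410°/1.333 = 0.64579; r = 40.225°.
D_min = 2·59.410° − 4·40.225° + 180° = 137.922°.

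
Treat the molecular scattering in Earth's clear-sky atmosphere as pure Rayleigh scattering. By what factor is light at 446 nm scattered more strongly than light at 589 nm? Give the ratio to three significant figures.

3.04

Rayleigh scattering ∝ λ⁻⁴, so the ratio of coefficients is the inverse fourth power of the wavelength ratio.
σ(446)/σ(589) = (589/446)⁴ = (1.3206)⁴ = 3.042.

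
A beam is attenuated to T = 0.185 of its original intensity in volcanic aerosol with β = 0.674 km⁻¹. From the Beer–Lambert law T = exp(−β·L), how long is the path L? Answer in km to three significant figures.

Beer–Lambert: T = exp(−βL) ⇒ L = −ln(T)/β = −ln(0.185)/0.674 = 1.6874/0.674 = 2.504 km.

2.50 km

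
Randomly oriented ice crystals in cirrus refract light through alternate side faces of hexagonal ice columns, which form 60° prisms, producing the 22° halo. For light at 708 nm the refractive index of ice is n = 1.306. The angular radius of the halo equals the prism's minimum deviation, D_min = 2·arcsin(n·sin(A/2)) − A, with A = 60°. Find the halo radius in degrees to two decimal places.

21.54°

n·sin(A/2) = 1.306 × sin 30° = 1.306 × 0.5000 = 0.6530.
D_min = 2·arcsin(0.6530) − 60° = 2 × 40.768° − 60° = 21.536°.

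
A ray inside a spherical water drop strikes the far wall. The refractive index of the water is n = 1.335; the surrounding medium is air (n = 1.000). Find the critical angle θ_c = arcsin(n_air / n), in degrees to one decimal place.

48.5°

sin θ_c = n_air / n = 1.000 / 1.335 = 0.7491.
θ_c = arcsin(0.7491) = 48.51°.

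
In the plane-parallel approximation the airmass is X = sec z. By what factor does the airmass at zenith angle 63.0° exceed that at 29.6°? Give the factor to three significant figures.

X(63.0°)/X(29.6°) = sec 63.0° / sec 29.6° = cos 29.6° / cos 63.0° = 0.8695/0.4540 = 1.9152.

1.92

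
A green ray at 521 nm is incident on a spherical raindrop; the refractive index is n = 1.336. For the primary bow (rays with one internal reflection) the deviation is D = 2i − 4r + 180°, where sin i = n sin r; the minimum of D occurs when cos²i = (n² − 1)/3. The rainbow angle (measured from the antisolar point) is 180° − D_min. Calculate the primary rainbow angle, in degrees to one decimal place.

41.6°

cos²i = (1.78490 − 1)/3 = 0.26163; i = arccos(0.51150) = 59.236°.
sin r = sin 59.236°/1.336 = 0.64318; r = 40.029°.
D_min = 2·59.236° − 4·40.029° + 180° = 138.356°.
Rainbow angle = 180° − D_min = 41.644°.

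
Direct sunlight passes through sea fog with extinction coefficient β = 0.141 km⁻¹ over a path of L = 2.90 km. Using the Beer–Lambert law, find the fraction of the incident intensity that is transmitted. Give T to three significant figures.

0.664

τ = β·L = 0.141 × 2.90 = 0.4089.
T = exp(−0.4089) = 0.6644.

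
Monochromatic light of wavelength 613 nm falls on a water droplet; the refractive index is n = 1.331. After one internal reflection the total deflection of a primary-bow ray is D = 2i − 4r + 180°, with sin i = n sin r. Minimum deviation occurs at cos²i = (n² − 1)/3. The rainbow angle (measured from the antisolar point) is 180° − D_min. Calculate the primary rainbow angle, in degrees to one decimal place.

42.4°

cos²i = (1.77156 − 1)/3 = 0.25719; i = arccos(0.50714) = 59.527°.
sin r = sin 59.527°/1.331 = 0.64753; r = 40.356°.
D_min = 2·59.527° − 4·40.356° + 180° = 137.630°.
Rainbow angle = 180° − D_min = 42.370°.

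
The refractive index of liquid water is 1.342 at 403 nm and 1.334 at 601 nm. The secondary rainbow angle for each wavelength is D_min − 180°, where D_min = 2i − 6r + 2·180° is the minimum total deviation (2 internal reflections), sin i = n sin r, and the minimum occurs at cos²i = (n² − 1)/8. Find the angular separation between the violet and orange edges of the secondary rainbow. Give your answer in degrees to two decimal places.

2.07°

At 403 nm (n = 1.342): cos²i = 0.10012 → i = 71.554°, r = 44.981°, D_min = 233.222°, rainbow angle = 53.222°.
At 601 nm (n = 1.334): cos²i = 0.09744 → i = 71.810°, r = 45.411°, D_min = 231.153°, rainbow angle = 51.153°.
Angular width = |53.222° − 51.153°| = 2.070°.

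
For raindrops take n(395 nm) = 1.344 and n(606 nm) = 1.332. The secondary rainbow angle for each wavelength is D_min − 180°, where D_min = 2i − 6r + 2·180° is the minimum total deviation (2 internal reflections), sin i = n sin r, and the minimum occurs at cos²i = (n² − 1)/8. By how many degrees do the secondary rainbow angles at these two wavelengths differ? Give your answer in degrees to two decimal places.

At 395 nm (n = 1.344): cos²i = 0.10079 → i = 71.490°, r = 44.874°, D_min = 233.733°, rainbow angle = 53.733°.
At 606 nm (n = 1.332): cos²i = 0.09678 → i = 71.875°, r = 45.520°, D_min = 230.628°, rainbow angle = 50.628°.
Angular width = |53.733° − 50.628°| = 3.104°.

3.10°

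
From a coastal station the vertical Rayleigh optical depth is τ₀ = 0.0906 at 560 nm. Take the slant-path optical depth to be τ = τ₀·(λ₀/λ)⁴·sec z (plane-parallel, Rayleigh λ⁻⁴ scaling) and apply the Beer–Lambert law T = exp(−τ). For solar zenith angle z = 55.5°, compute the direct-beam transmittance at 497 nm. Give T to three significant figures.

sec 55.5° = 1.7655.
τ = 0.0906 × (560/497)⁴ × 1.7655 = 0.0906 × 1.6119 × 1.7655 = 0.2578.
T = exp(−0.2578) = 0.7727.

0.773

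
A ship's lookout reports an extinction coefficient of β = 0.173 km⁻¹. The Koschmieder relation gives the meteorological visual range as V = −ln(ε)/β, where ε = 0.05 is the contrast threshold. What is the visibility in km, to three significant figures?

V = −ln(0.05) / 0.173 = 2.996 / 0.173 = 17.3164 km.

17.3 km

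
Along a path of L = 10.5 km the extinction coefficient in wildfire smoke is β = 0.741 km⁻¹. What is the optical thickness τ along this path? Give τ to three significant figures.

τ = β·L = 0.741 × 10.5 = 7.7805.

7.78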